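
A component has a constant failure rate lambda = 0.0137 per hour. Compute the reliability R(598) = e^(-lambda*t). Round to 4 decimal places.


lambda = 0.0137
t = 598
lambda * t = 8.1926
R(t) = e^(-8.1926)
R(t) = 0.0003

0.0003


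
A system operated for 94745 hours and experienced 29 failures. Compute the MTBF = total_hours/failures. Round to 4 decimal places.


total_hours = 94745
failures = 29
MTBF = 94745 / 29
MTBF = 3267.069

3267.069


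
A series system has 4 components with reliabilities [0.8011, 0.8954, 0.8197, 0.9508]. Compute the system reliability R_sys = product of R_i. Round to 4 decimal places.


Components: [0.8011, 0.8954, 0.8197, 0.9508]
After component 1 (R=0.8011): product = 0.8011
After component 2 (R=0.8954): product = 0.7173
After component 3 (R=0.8197): product = 0.588
After component 4 (R=0.9508): product = 0.559
R_sys = 0.559

0.559


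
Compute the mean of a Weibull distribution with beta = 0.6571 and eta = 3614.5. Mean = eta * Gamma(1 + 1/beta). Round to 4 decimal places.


beta = 0.6571, eta = 3614.5
1/beta = 1.5218
1 + 1/beta = 2.5218
Gamma(2.5218) = 1.3501
Mean = 3614.5 * 1.3501
Mean = 4879.8219

4879.8219


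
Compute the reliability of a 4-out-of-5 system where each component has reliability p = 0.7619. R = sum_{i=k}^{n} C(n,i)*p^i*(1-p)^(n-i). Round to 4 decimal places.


k = 4, n = 5, p = 0.7619
i=4: C(5,4)=5 * 0.7619^4 * 0.2381^1 = 0.4012
i=5: C(5,5)=1 * 0.7619^5 * 0.2381^0 = 0.2567
R = sum of terms = 0.6579

0.6579


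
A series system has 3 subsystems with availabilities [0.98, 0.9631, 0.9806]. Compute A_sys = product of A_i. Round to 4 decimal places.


Subsystems: [0.98, 0.9631, 0.9806]
After subsystem 1 (A=0.98): product = 0.98
After subsystem 2 (A=0.9631): product = 0.9438
After subsystem 3 (A=0.9806): product = 0.9255
A_sys = 0.9255

0.9255


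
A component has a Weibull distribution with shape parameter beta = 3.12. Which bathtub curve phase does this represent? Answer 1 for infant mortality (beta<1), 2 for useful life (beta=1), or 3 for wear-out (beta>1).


beta = 3.12
Compare beta to 1:
beta < 1 => infant mortality (phase 1)
beta = 1 => useful life (phase 2)
beta > 1 => wear-out (phase 3)
Since beta = 3.12, this is wear-out (increasing failure rate)
Phase = 3

3


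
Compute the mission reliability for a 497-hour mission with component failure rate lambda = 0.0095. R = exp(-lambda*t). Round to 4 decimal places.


lambda = 0.0095
mission_time = 497
lambda * t = 0.0095 * 497 = 4.7215
R = exp(-4.7215)
R = 0.0089

0.0089


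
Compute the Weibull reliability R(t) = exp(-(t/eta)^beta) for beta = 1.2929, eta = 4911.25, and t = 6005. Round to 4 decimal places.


beta = 1.2929, eta = 4911.25, t = 6005
t/eta = 6005 / 4911.25 = 1.2227
(t/eta)^beta = 1.2227^1.2929 = 1.2969
R(t) = exp(-1.2969)
R(t) = 0.2734

0.2734


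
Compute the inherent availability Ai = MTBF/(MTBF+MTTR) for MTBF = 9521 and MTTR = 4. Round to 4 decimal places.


MTBF = 9521
MTTR = 4
MTBF + MTTR = 9525
Ai = 9521 / 9525
Ai = 0.9996

0.9996


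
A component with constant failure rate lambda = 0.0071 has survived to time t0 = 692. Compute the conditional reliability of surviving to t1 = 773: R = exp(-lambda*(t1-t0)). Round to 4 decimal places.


lambda = 0.0071
t0 = 692, t1 = 773
t1 - t0 = 81
lambda * (t1-t0) = 0.0071 * 81 = 0.5751
R = exp(-0.5751)
R = 0.5626

0.5626


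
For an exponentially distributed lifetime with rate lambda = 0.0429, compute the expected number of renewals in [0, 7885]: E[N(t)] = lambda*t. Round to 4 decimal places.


lambda = 0.0429
t = 7885
E[N(t)] = lambda * t
E[N(t)] = 0.0429 * 7885
E[N(t)] = 338.2665

338.2665


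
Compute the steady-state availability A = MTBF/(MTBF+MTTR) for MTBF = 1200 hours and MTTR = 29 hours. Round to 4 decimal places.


MTBF = 1200
MTTR = 29
MTBF + MTTR = 1229
A = 1200 / 1229
A = 0.9764

0.9764


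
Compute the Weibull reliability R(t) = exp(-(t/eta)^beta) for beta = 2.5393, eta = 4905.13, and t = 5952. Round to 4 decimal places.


beta = 2.5393, eta = 4905.13, t = 5952
t/eta = 5952 / 4905.13 = 1.2134
(t/eta)^beta = 1.2134^2.5393 = 1.6343
R(t) = exp(-1.6343)
R(t) = 0.1951

0.1951


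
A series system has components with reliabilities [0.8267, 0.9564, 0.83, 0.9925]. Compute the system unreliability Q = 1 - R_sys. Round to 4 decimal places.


Components: [0.8267, 0.9564, 0.83, 0.9925]
After component 1: product = 0.8267
After component 2: product = 0.7907
After component 3: product = 0.6562
After component 4: product = 0.6513
R_sys = 0.6513
Q = 1 - 0.6513 = 0.3487

0.3487


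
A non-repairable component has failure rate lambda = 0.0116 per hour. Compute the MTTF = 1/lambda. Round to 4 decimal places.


lambda = 0.0116
MTTF = 1 / 0.0116
MTTF = 86.2069

86.2069


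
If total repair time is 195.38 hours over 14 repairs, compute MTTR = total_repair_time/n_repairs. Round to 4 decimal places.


total_repair_time = 195.38
n_repairs = 14
MTTR = 195.38 / 14
MTTR = 13.9557

13.9557


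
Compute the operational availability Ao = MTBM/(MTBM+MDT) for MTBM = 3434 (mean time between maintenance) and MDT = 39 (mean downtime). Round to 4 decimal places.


MTBM = 3434
MDT = 39
MTBM + MDT = 3473
Ao = 3434 / 3473
Ao = 0.9888

0.9888


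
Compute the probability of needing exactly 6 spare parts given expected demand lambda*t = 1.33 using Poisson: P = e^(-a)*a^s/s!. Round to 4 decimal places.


a = 1.33, s = 6
e^(-a) = e^(-1.33) = 0.2645
a^s = 1.33^6 = 5.5349
s! = 720
P = 0.2645 * 5.5349 / 720
P = 0.002

0.002


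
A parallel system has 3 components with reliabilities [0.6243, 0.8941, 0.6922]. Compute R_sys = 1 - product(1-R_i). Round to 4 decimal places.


Components: [0.6243, 0.8941, 0.6922]
(1 - 0.6243) = 0.3757, running product = 0.3757
(1 - 0.8941) = 0.1059, running product = 0.0398
(1 - 0.6922) = 0.3078, running product = 0.0122
Product of (1-R_i) = 0.0122
R_sys = 1 - 0.0122 = 0.9878

0.9878


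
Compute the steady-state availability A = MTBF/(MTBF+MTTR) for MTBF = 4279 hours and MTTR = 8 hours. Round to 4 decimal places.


MTBF = 4279
MTTR = 8
MTBF + MTTR = 4287
A = 4279 / 4287
A = 0.9981

0.9981


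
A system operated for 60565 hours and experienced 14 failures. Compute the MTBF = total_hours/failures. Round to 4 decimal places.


total_hours = 60565
failures = 14
MTBF = 60565 / 14
MTBF = 4326.0714

4326.0714


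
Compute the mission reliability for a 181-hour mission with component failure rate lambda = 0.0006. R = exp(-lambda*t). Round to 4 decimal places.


lambda = 0.0006
mission_time = 181
lambda * t = 0.0006 * 181 = 0.1086
R = exp(-0.1086)
R = 0.8971

0.8971


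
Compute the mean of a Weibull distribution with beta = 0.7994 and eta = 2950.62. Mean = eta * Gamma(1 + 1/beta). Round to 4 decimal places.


beta = 0.7994, eta = 2950.62
1/beta = 1.2509
1 + 1/beta = 2.2509
Gamma(2.2509) = 1.1336
Mean = 2950.62 * 1.1336
Mean = 3344.8587

3344.8587


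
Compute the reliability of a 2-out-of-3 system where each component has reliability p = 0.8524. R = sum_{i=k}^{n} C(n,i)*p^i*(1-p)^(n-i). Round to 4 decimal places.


k = 2, n = 3, p = 0.8524
i=2: C(3,2)=3 * 0.8524^2 * 0.1476^1 = 0.3217
i=3: C(3,3)=1 * 0.8524^3 * 0.1476^0 = 0.6193
R = sum of terms = 0.9411

0.9411


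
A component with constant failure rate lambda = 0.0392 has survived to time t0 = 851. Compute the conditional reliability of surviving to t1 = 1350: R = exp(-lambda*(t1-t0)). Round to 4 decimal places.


lambda = 0.0392
t0 = 851, t1 = 1350
t1 - t0 = 499
lambda * (t1-t0) = 0.0392 * 499 = 19.5608
R = exp(-19.5608)
R = 0.0

0.0


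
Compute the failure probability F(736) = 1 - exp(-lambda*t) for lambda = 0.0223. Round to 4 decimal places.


lambda = 0.0223, t = 736
lambda * t = 16.4128
exp(-16.4128) = 0.0
F(t) = 1 - 0.0
F(t) = 1.0

1.0


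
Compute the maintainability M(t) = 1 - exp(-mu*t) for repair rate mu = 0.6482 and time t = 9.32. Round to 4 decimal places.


mu = 0.6482, t = 9.32
mu * t = 0.6482 * 9.32 = 6.0412
exp(-6.0412) = 0.0024
M(t) = 1 - 0.0024
M(t) = 0.9976

0.9976


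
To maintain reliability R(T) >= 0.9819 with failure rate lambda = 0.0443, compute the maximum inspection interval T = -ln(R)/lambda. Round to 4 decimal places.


R_target = 0.9819
lambda = 0.0443
-ln(0.9819) = 0.0183
T = 0.0183 / 0.0443
T = 0.4123

0.4123


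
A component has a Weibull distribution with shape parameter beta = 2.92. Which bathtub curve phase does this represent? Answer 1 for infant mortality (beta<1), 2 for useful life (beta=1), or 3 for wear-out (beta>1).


beta = 2.92
Compare beta to 1:
beta < 1 => infant mortality (phase 1)
beta = 1 => useful life (phase 2)
beta > 1 => wear-out (phase 3)
Since beta = 2.92, this is wear-out (increasing failure rate)
Phase = 3

3


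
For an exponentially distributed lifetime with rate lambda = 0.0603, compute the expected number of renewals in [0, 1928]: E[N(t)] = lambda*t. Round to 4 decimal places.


lambda = 0.0603
t = 1928
E[N(t)] = lambda * t
E[N(t)] = 0.0603 * 1928
E[N(t)] = 116.2584

116.2584


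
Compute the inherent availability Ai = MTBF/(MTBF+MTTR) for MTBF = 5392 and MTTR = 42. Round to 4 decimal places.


MTBF = 5392
MTTR = 42
MTBF + MTTR = 5434
Ai = 5392 / 5434
Ai = 0.9923

0.9923


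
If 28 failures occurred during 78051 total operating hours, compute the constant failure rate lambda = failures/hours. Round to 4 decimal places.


failures = 28
total_hours = 78051
lambda = 28 / 78051
lambda = 0.0004

0.0004


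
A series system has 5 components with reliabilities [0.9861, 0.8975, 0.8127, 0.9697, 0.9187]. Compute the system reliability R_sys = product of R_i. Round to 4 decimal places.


Components: [0.9861, 0.8975, 0.8127, 0.9697, 0.9187]
After component 1 (R=0.9861): product = 0.9861
After component 2 (R=0.8975): product = 0.885
After component 3 (R=0.8127): product = 0.7193
After component 4 (R=0.9697): product = 0.6975
After component 5 (R=0.9187): product = 0.6408
R_sys = 0.6408

0.6408


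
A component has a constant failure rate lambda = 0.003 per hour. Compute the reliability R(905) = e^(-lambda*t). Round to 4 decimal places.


lambda = 0.003
t = 905
lambda * t = 2.715
R(t) = e^(-2.715)
R(t) = 0.0662

0.0662


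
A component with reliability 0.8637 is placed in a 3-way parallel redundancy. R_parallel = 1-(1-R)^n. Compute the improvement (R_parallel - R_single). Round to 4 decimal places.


R_single = 0.8637, n = 3
1 - R_single = 0.1363
(1 - R_single)^n = 0.1363^3 = 0.0025
R_parallel = 1 - 0.0025 = 0.9975
Improvement = 0.9975 - 0.8637
Improvement = 0.1338

0.1338


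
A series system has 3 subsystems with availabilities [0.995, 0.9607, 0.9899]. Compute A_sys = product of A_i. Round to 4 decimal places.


Subsystems: [0.995, 0.9607, 0.9899]
After subsystem 1 (A=0.995): product = 0.995
After subsystem 2 (A=0.9607): product = 0.9559
After subsystem 3 (A=0.9899): product = 0.9462
A_sys = 0.9462

0.9462


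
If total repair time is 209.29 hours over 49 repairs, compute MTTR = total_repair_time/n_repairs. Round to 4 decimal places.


total_repair_time = 209.29
n_repairs = 49
MTTR = 209.29 / 49
MTTR = 4.2712

4.2712


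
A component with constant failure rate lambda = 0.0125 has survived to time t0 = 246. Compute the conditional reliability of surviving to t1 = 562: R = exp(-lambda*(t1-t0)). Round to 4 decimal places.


lambda = 0.0125
t0 = 246, t1 = 562
t1 - t0 = 316
lambda * (t1-t0) = 0.0125 * 316 = 3.95
R = exp(-3.95)
R = 0.0193

0.0193


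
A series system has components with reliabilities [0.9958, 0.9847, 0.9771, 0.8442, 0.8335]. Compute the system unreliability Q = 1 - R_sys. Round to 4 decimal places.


Components: [0.9958, 0.9847, 0.9771, 0.8442, 0.8335]
After component 1: product = 0.9958
After component 2: product = 0.9806
After component 3: product = 0.9581
After component 4: product = 0.8088
After component 5: product = 0.6742
R_sys = 0.6742
Q = 1 - 0.6742 = 0.3258

0.3258


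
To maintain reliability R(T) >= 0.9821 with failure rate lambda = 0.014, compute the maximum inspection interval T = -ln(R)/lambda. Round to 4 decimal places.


R_target = 0.9821
lambda = 0.014
-ln(0.9821) = 0.0181
T = 0.0181 / 0.014
T = 1.2902

1.2902


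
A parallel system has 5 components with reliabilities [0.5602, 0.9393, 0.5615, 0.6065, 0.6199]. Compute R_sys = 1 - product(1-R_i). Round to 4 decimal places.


Components: [0.5602, 0.9393, 0.5615, 0.6065, 0.6199]
(1 - 0.5602) = 0.4398, running product = 0.4398
(1 - 0.9393) = 0.0607, running product = 0.0267
(1 - 0.5615) = 0.4385, running product = 0.0117
(1 - 0.6065) = 0.3935, running product = 0.0046
(1 - 0.6199) = 0.3801, running product = 0.0018
Product of (1-R_i) = 0.0018
R_sys = 1 - 0.0018 = 0.9982

0.9982


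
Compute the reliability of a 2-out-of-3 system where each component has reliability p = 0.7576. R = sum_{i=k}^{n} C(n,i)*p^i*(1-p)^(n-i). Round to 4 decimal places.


k = 2, n = 3, p = 0.7576
i=2: C(3,2)=3 * 0.7576^2 * 0.2424^1 = 0.4174
i=3: C(3,3)=1 * 0.7576^3 * 0.2424^0 = 0.4348
R = sum of terms = 0.8522

0.8522


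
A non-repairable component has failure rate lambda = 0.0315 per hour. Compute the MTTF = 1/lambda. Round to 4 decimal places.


lambda = 0.0315
MTTF = 1 / 0.0315
MTTF = 31.746

31.746


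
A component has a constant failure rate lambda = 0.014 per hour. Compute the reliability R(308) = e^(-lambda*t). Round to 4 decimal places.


lambda = 0.014
t = 308
lambda * t = 4.312
R(t) = e^(-4.312)
R(t) = 0.0134

0.0134


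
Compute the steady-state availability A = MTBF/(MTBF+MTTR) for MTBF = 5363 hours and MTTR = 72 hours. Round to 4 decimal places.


MTBF = 5363
MTTR = 72
MTBF + MTTR = 5435
A = 5363 / 5435
A = 0.9868

0.9868


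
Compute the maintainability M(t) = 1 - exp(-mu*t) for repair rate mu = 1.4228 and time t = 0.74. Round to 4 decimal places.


mu = 1.4228, t = 0.74
mu * t = 1.4228 * 0.74 = 1.0529
exp(-1.0529) = 0.3489
M(t) = 1 - 0.3489
M(t) = 0.6511

0.6511


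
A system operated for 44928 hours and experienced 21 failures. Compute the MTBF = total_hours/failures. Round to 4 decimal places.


total_hours = 44928
failures = 21
MTBF = 44928 / 21
MTBF = 2139.4286

2139.4286


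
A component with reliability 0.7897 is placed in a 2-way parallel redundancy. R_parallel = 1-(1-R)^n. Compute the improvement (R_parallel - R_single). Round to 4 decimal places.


R_single = 0.7897, n = 2
1 - R_single = 0.2103
(1 - R_single)^n = 0.2103^2 = 0.0442
R_parallel = 1 - 0.0442 = 0.9558
Improvement = 0.9558 - 0.7897
Improvement = 0.1661

0.1661


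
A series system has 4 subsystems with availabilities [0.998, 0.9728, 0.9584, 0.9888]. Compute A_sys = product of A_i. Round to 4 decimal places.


Subsystems: [0.998, 0.9728, 0.9584, 0.9888]
After subsystem 1 (A=0.998): product = 0.998
After subsystem 2 (A=0.9728): product = 0.9709
After subsystem 3 (A=0.9584): product = 0.9305
After subsystem 4 (A=0.9888): product = 0.92
A_sys = 0.92

0.92


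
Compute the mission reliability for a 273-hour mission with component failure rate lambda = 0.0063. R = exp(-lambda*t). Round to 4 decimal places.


lambda = 0.0063
mission_time = 273
lambda * t = 0.0063 * 273 = 1.7199
R = exp(-1.7199)
R = 0.1791

0.1791


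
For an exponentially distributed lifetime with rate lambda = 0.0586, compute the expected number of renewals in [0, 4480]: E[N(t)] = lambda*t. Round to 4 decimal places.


lambda = 0.0586
t = 4480
E[N(t)] = lambda * t
E[N(t)] = 0.0586 * 4480
E[N(t)] = 262.528

262.528


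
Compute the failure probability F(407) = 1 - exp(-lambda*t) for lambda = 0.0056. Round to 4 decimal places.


lambda = 0.0056, t = 407
lambda * t = 2.2792
exp(-2.2792) = 0.1024
F(t) = 1 - 0.1024
F(t) = 0.8976

0.8976


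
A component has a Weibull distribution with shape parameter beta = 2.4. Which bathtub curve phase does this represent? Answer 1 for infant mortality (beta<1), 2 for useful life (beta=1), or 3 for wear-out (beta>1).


beta = 2.4
Compare beta to 1:
beta < 1 => infant mortality (phase 1)
beta = 1 => useful life (phase 2)
beta > 1 => wear-out (phase 3)
Since beta = 2.4, this is wear-out (increasing failure rate)
Phase = 3

3


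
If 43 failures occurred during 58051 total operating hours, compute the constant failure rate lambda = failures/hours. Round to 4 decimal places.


failures = 43
total_hours = 58051
lambda = 43 / 58051
lambda = 0.0007

0.0007


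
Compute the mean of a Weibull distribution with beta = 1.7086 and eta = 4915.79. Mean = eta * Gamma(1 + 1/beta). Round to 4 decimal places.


beta = 1.7086, eta = 4915.79
1/beta = 0.5853
1 + 1/beta = 1.5853
Gamma(1.5853) = 0.8919
Mean = 4915.79 * 0.8919
Mean = 4384.5984

4384.5984


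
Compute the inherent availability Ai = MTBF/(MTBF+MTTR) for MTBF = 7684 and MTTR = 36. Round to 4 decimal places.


MTBF = 7684
MTTR = 36
MTBF + MTTR = 7720
Ai = 7684 / 7720
Ai = 0.9953

0.9953


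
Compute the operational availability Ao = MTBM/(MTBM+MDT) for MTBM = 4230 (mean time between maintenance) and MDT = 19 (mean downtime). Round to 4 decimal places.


MTBM = 4230
MDT = 19
MTBM + MDT = 4249
Ao = 4230 / 4249
Ao = 0.9955

0.9955


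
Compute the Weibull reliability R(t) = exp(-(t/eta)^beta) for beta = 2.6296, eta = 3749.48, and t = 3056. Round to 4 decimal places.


beta = 2.6296, eta = 3749.48, t = 3056
t/eta = 3056 / 3749.48 = 0.815
(t/eta)^beta = 0.815^2.6296 = 0.584
R(t) = exp(-0.584)
R(t) = 0.5576

0.5576


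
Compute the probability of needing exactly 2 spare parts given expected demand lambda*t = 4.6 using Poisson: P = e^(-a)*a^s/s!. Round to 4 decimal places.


a = 4.6, s = 2
e^(-a) = e^(-4.6) = 0.0101
a^s = 4.6^2 = 21.16
s! = 2
P = 0.0101 * 21.16 / 2
P = 0.1063

0.1063


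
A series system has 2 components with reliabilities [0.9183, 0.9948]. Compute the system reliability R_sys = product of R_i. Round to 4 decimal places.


Components: [0.9183, 0.9948]
After component 1 (R=0.9183): product = 0.9183
After component 2 (R=0.9948): product = 0.9135
R_sys = 0.9135

0.9135


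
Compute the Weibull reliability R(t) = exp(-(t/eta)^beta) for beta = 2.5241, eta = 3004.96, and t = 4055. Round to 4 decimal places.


beta = 2.5241, eta = 3004.96, t = 4055
t/eta = 4055 / 3004.96 = 1.3494
(t/eta)^beta = 1.3494^2.5241 = 2.1307
R(t) = exp(-2.1307)
R(t) = 0.1188

0.1188


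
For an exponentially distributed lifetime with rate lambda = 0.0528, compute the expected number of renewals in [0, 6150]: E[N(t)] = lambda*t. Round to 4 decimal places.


lambda = 0.0528
t = 6150
E[N(t)] = lambda * t
E[N(t)] = 0.0528 * 6150
E[N(t)] = 324.72

324.72


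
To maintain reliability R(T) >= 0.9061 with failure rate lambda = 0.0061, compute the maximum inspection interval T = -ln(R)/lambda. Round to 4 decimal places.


R_target = 0.9061
lambda = 0.0061
-ln(0.9061) = 0.0986
T = 0.0986 / 0.0061
T = 16.1649

16.1649


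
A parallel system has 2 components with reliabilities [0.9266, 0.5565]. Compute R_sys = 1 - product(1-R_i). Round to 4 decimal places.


Components: [0.9266, 0.5565]
(1 - 0.9266) = 0.0734, running product = 0.0734
(1 - 0.5565) = 0.4435, running product = 0.0326
Product of (1-R_i) = 0.0326
R_sys = 1 - 0.0326 = 0.9674

0.9674


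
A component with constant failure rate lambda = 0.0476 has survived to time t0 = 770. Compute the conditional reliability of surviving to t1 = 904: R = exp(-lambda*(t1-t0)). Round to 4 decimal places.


lambda = 0.0476
t0 = 770, t1 = 904
t1 - t0 = 134
lambda * (t1-t0) = 0.0476 * 134 = 6.3784
R = exp(-6.3784)
R = 0.0017

0.0017


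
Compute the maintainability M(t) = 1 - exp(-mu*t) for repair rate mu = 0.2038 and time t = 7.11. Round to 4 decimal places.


mu = 0.2038, t = 7.11
mu * t = 0.2038 * 7.11 = 1.449
exp(-1.449) = 0.2348
M(t) = 1 - 0.2348
M(t) = 0.7652

0.7652


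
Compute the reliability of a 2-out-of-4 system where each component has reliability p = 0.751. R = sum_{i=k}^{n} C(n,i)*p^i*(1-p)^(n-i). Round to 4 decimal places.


k = 2, n = 4, p = 0.751
i=2: C(4,2)=6 * 0.751^2 * 0.249^2 = 0.2098
i=3: C(4,3)=4 * 0.751^3 * 0.249^1 = 0.4219
i=4: C(4,4)=1 * 0.751^4 * 0.249^0 = 0.3181
R = sum of terms = 0.9498

0.9498


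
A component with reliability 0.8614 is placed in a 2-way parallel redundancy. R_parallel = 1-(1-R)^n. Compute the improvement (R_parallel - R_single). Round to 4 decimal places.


R_single = 0.8614, n = 2
1 - R_single = 0.1386
(1 - R_single)^n = 0.1386^2 = 0.0192
R_parallel = 1 - 0.0192 = 0.9808
Improvement = 0.9808 - 0.8614
Improvement = 0.1194

0.1194


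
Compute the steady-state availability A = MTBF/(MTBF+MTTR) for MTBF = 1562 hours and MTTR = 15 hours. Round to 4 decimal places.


MTBF = 1562
MTTR = 15
MTBF + MTTR = 1577
A = 1562 / 1577
A = 0.9905

0.9905


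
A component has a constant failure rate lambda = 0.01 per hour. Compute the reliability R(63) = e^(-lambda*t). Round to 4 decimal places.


lambda = 0.01
t = 63
lambda * t = 0.63
R(t) = e^(-0.63)
R(t) = 0.5326

0.5326


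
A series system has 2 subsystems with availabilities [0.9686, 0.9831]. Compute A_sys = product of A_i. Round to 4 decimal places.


Subsystems: [0.9686, 0.9831]
After subsystem 1 (A=0.9686): product = 0.9686
After subsystem 2 (A=0.9831): product = 0.9522
A_sys = 0.9522

0.9522


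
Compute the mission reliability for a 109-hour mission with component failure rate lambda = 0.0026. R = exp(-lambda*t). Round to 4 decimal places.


lambda = 0.0026
mission_time = 109
lambda * t = 0.0026 * 109 = 0.2834
R = exp(-0.2834)
R = 0.7532

0.7532


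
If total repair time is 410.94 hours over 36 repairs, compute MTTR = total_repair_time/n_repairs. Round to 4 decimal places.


total_repair_time = 410.94
n_repairs = 36
MTTR = 410.94 / 36
MTTR = 11.415

11.415


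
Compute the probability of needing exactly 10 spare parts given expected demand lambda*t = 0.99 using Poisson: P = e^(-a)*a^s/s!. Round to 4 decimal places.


a = 0.99, s = 10
e^(-a) = e^(-0.99) = 0.3716
a^s = 0.99^10 = 0.9044
s! = 3628800
P = 0.3716 * 0.9044 / 3628800
P = 0.0

0.0


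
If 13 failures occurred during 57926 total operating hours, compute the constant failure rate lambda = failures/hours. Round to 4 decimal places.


failures = 13
total_hours = 57926
lambda = 13 / 57926
lambda = 0.0002

0.0002


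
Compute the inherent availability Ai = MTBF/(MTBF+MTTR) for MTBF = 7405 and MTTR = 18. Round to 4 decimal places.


MTBF = 7405
MTTR = 18
MTBF + MTTR = 7423
Ai = 7405 / 7423
Ai = 0.9976

0.9976


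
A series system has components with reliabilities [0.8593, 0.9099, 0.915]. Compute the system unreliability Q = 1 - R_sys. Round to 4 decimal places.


Components: [0.8593, 0.9099, 0.915]
After component 1: product = 0.8593
After component 2: product = 0.7819
After component 3: product = 0.7154
R_sys = 0.7154
Q = 1 - 0.7154 = 0.2846

0.2846


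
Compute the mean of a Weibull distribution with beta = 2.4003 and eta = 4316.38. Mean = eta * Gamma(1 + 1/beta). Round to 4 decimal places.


beta = 2.4003, eta = 4316.38
1/beta = 0.4166
1 + 1/beta = 1.4166
Gamma(1.4166) = 0.8865
Mean = 4316.38 * 0.8865
Mean = 3826.4025

3826.4025


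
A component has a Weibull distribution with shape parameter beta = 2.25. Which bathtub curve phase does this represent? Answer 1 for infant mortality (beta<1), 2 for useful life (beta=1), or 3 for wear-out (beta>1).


beta = 2.25
Compare beta to 1:
beta < 1 => infant mortality (phase 1)
beta = 1 => useful life (phase 2)
beta > 1 => wear-out (phase 3)
Since beta = 2.25, this is wear-out (increasing failure rate)
Phase = 3

3


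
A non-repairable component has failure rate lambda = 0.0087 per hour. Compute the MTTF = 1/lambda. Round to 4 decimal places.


lambda = 0.0087
MTTF = 1 / 0.0087
MTTF = 114.9425

114.9425


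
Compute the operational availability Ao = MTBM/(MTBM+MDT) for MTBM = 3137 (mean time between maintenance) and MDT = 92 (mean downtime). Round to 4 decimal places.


MTBM = 3137
MDT = 92
MTBM + MDT = 3229
Ao = 3137 / 3229
Ao = 0.9715

0.9715


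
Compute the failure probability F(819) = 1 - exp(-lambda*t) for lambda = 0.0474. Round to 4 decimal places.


lambda = 0.0474, t = 819
lambda * t = 38.8206
exp(-38.8206) = 0.0
F(t) = 1 - 0.0
F(t) = 1.0

1.0


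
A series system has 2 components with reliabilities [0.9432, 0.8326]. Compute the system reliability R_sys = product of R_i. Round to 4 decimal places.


Components: [0.9432, 0.8326]
After component 1 (R=0.9432): product = 0.9432
After component 2 (R=0.8326): product = 0.7853
R_sys = 0.7853

0.7853


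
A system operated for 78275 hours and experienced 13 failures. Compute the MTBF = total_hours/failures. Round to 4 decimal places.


total_hours = 78275
failures = 13
MTBF = 78275 / 13
MTBF = 6021.1538

6021.1538


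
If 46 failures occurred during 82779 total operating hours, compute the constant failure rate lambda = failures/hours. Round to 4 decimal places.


failures = 46
total_hours = 82779
lambda = 46 / 82779
lambda = 0.0006

0.0006


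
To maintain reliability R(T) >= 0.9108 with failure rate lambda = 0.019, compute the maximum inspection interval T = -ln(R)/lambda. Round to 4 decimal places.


R_target = 0.9108
lambda = 0.019
-ln(0.9108) = 0.0934
T = 0.0934 / 0.019
T = 4.9175

4.9175


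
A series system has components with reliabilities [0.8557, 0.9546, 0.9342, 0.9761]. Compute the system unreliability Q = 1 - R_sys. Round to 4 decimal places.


Components: [0.8557, 0.9546, 0.9342, 0.9761]
After component 1: product = 0.8557
After component 2: product = 0.8169
After component 3: product = 0.7631
After component 4: product = 0.7449
R_sys = 0.7449
Q = 1 - 0.7449 = 0.2551

0.2551


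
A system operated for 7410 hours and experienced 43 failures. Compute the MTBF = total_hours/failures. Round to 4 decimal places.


total_hours = 7410
failures = 43
MTBF = 7410 / 43
MTBF = 172.3256

172.3256


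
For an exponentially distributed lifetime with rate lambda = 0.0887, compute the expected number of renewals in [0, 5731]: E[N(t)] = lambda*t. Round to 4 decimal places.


lambda = 0.0887
t = 5731
E[N(t)] = lambda * t
E[N(t)] = 0.0887 * 5731
E[N(t)] = 508.3397

508.3397


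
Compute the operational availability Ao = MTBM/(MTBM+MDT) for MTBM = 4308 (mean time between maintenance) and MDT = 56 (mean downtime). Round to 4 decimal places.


MTBM = 4308
MDT = 56
MTBM + MDT = 4364
Ao = 4308 / 4364
Ao = 0.9872

0.9872


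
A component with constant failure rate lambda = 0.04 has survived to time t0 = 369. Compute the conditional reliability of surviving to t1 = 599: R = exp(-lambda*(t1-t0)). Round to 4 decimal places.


lambda = 0.04
t0 = 369, t1 = 599
t1 - t0 = 230
lambda * (t1-t0) = 0.04 * 230 = 9.2
R = exp(-9.2)
R = 0.0001

0.0001


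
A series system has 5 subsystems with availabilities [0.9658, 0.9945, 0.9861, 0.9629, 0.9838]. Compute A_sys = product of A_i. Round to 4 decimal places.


Subsystems: [0.9658, 0.9945, 0.9861, 0.9629, 0.9838]
After subsystem 1 (A=0.9658): product = 0.9658
After subsystem 2 (A=0.9945): product = 0.9605
After subsystem 3 (A=0.9861): product = 0.9471
After subsystem 4 (A=0.9629): product = 0.912
After subsystem 5 (A=0.9838): product = 0.8972
A_sys = 0.8972

0.8972


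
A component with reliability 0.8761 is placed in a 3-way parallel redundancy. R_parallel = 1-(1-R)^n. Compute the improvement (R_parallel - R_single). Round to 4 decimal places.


R_single = 0.8761, n = 3
1 - R_single = 0.1239
(1 - R_single)^n = 0.1239^3 = 0.0019
R_parallel = 1 - 0.0019 = 0.9981
Improvement = 0.9981 - 0.8761
Improvement = 0.122

0.122


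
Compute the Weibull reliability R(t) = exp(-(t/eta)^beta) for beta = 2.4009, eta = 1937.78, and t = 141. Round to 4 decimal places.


beta = 2.4009, eta = 1937.78, t = 141
t/eta = 141 / 1937.78 = 0.0728
(t/eta)^beta = 0.0728^2.4009 = 0.0019
R(t) = exp(-0.0019)
R(t) = 0.9982

0.9982


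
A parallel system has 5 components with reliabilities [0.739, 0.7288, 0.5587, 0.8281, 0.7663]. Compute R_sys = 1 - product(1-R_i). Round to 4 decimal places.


Components: [0.739, 0.7288, 0.5587, 0.8281, 0.7663]
(1 - 0.739) = 0.261, running product = 0.261
(1 - 0.7288) = 0.2712, running product = 0.0708
(1 - 0.5587) = 0.4413, running product = 0.0312
(1 - 0.8281) = 0.1719, running product = 0.0054
(1 - 0.7663) = 0.2337, running product = 0.0013
Product of (1-R_i) = 0.0013
R_sys = 1 - 0.0013 = 0.9987

0.9987


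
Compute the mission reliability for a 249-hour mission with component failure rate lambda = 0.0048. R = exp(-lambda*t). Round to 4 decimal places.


lambda = 0.0048
mission_time = 249
lambda * t = 0.0048 * 249 = 1.1952
R = exp(-1.1952)
R = 0.3026

0.3026


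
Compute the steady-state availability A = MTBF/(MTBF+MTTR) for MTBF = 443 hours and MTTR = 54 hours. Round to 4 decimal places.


MTBF = 443
MTTR = 54
MTBF + MTTR = 497
A = 443 / 497
A = 0.8913

0.8913


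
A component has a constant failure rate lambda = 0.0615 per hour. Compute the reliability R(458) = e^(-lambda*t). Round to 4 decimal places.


lambda = 0.0615
t = 458
lambda * t = 28.167
R(t) = e^(-28.167)
R(t) = 0.0

0.0


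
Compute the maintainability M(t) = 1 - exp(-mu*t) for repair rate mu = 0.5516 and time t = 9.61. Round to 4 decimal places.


mu = 0.5516, t = 9.61
mu * t = 0.5516 * 9.61 = 5.3009
exp(-5.3009) = 0.005
M(t) = 1 - 0.005
M(t) = 0.995

0.995


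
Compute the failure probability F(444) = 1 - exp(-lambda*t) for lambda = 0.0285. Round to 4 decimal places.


lambda = 0.0285, t = 444
lambda * t = 12.654
exp(-12.654) = 0.0
F(t) = 1 - 0.0
F(t) = 1.0

1.0


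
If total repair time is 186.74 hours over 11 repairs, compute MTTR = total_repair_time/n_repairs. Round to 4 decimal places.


total_repair_time = 186.74
n_repairs = 11
MTTR = 186.74 / 11
MTTR = 16.9764

16.9764


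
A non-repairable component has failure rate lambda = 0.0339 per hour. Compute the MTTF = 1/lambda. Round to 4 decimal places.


lambda = 0.0339
MTTF = 1 / 0.0339
MTTF = 29.4985

29.4985


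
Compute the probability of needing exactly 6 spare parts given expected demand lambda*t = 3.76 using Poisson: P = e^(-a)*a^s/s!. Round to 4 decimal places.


a = 3.76, s = 6
e^(-a) = e^(-3.76) = 0.0233
a^s = 3.76^6 = 2825.7066
s! = 720
P = 0.0233 * 2825.7066 / 720
P = 0.0914

0.0914


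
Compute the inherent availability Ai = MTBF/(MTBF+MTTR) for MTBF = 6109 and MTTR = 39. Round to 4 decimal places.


MTBF = 6109
MTTR = 39
MTBF + MTTR = 6148
Ai = 6109 / 6148
Ai = 0.9937

0.9937


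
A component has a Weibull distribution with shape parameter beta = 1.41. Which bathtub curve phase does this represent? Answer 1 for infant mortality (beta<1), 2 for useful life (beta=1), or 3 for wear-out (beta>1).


beta = 1.41
Compare beta to 1:
beta < 1 => infant mortality (phase 1)
beta = 1 => useful life (phase 2)
beta > 1 => wear-out (phase 3)
Since beta = 1.41, this is wear-out (increasing failure rate)
Phase = 3

3


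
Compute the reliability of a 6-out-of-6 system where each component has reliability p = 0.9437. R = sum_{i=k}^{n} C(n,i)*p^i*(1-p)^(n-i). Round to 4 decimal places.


k = 6, n = 6, p = 0.9437
i=6: C(6,6)=1 * 0.9437^6 * 0.0563^0 = 0.7063
R = sum of terms = 0.7063

0.7063


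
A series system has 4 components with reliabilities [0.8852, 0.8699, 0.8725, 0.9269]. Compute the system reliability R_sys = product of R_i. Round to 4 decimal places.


Components: [0.8852, 0.8699, 0.8725, 0.9269]
After component 1 (R=0.8852): product = 0.8852
After component 2 (R=0.8699): product = 0.77
After component 3 (R=0.8725): product = 0.6719
After component 4 (R=0.9269): product = 0.6227
R_sys = 0.6227

0.6227


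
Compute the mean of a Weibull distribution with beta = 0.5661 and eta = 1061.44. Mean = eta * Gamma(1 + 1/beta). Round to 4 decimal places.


beta = 0.5661, eta = 1061.44
1/beta = 1.7665
1 + 1/beta = 2.7665
Gamma(2.7665) = 1.6303
Mean = 1061.44 * 1.6303
Mean = 1730.464

1730.464


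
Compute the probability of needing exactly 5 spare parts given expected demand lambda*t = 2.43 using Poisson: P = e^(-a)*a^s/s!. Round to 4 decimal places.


a = 2.43, s = 5
e^(-a) = e^(-2.43) = 0.088
a^s = 2.43^5 = 84.7289
s! = 120
P = 0.088 * 84.7289 / 120
P = 0.0622

0.0622


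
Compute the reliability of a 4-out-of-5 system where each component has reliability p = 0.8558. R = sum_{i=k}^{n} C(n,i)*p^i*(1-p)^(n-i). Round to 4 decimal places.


k = 4, n = 5, p = 0.8558
i=4: C(5,4)=5 * 0.8558^4 * 0.1442^1 = 0.3867
i=5: C(5,5)=1 * 0.8558^5 * 0.1442^0 = 0.4591
R = sum of terms = 0.8458

0.8458


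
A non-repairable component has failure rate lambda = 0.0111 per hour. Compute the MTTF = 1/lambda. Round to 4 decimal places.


lambda = 0.0111
MTTF = 1 / 0.0111
MTTF = 90.0901

90.0901


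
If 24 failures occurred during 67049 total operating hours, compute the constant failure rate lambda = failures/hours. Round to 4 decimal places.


failures = 24
total_hours = 67049
lambda = 24 / 67049
lambda = 0.0004

0.0004


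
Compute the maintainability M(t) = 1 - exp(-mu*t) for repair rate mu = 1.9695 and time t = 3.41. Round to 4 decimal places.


mu = 1.9695, t = 3.41
mu * t = 1.9695 * 3.41 = 6.716
exp(-6.716) = 0.0012
M(t) = 1 - 0.0012
M(t) = 0.9988

0.9988


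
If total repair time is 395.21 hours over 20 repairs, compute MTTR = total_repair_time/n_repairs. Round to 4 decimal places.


total_repair_time = 395.21
n_repairs = 20
MTTR = 395.21 / 20
MTTR = 19.7605

19.7605


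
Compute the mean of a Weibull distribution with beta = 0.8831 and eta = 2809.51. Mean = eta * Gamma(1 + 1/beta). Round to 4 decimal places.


beta = 0.8831, eta = 2809.51
1/beta = 1.1324
1 + 1/beta = 2.1324
Gamma(2.1324) = 1.0634
Mean = 2809.51 * 1.0634
Mean = 2987.6179

2987.6179


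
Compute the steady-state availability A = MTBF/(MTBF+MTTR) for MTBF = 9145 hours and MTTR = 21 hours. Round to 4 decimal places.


MTBF = 9145
MTTR = 21
MTBF + MTTR = 9166
A = 9145 / 9166
A = 0.9977

0.9977


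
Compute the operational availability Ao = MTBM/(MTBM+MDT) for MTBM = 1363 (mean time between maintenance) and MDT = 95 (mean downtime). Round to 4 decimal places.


MTBM = 1363
MDT = 95
MTBM + MDT = 1458
Ao = 1363 / 1458
Ao = 0.9348

0.9348


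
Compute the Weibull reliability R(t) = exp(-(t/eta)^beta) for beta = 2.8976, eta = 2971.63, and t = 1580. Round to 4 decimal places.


beta = 2.8976, eta = 2971.63, t = 1580
t/eta = 1580 / 2971.63 = 0.5317
(t/eta)^beta = 0.5317^2.8976 = 0.1604
R(t) = exp(-0.1604)
R(t) = 0.8518

0.8518


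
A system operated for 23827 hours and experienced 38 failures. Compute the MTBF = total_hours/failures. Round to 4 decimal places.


total_hours = 23827
failures = 38
MTBF = 23827 / 38
MTBF = 627.0263

627.0263


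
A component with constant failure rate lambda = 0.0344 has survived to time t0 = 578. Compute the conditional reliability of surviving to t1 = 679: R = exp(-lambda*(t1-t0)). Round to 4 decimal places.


lambda = 0.0344
t0 = 578, t1 = 679
t1 - t0 = 101
lambda * (t1-t0) = 0.0344 * 101 = 3.4744
R = exp(-3.4744)
R = 0.031

0.031


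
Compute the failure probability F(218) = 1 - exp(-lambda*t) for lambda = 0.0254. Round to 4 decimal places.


lambda = 0.0254, t = 218
lambda * t = 5.5372
exp(-5.5372) = 0.0039
F(t) = 1 - 0.0039
F(t) = 0.9961

0.9961


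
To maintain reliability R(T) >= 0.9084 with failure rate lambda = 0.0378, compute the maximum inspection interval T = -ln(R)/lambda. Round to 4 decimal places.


R_target = 0.9084
lambda = 0.0378
-ln(0.9084) = 0.0961
T = 0.0961 / 0.0378
T = 2.5415

2.5415


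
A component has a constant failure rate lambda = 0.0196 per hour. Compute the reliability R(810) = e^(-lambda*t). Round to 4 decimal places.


lambda = 0.0196
t = 810
lambda * t = 15.876
R(t) = e^(-15.876)
R(t) = 0.0

0.0


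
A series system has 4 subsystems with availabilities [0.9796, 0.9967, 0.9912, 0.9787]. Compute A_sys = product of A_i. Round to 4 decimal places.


Subsystems: [0.9796, 0.9967, 0.9912, 0.9787]
After subsystem 1 (A=0.9796): product = 0.9796
After subsystem 2 (A=0.9967): product = 0.9764
After subsystem 3 (A=0.9912): product = 0.9678
After subsystem 4 (A=0.9787): product = 0.9472
A_sys = 0.9472

0.9472


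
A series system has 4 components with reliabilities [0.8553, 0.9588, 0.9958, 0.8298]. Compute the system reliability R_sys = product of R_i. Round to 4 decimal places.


Components: [0.8553, 0.9588, 0.9958, 0.8298]
After component 1 (R=0.8553): product = 0.8553
After component 2 (R=0.9588): product = 0.8201
After component 3 (R=0.9958): product = 0.8166
After component 4 (R=0.8298): product = 0.6776
R_sys = 0.6776

0.6776


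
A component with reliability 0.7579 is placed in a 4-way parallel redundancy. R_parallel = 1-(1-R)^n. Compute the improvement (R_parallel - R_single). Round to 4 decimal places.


R_single = 0.7579, n = 4
1 - R_single = 0.2421
(1 - R_single)^n = 0.2421^4 = 0.0034
R_parallel = 1 - 0.0034 = 0.9966
Improvement = 0.9966 - 0.7579
Improvement = 0.2387

0.2387


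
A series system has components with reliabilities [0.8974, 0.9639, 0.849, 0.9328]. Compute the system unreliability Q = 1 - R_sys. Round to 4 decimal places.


Components: [0.8974, 0.9639, 0.849, 0.9328]
After component 1: product = 0.8974
After component 2: product = 0.865
After component 3: product = 0.7344
After component 4: product = 0.685
R_sys = 0.685
Q = 1 - 0.685 = 0.315

0.315


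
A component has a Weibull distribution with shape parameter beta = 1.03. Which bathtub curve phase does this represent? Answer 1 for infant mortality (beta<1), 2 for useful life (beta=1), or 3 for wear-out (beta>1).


beta = 1.03
Compare beta to 1:
beta < 1 => infant mortality (phase 1)
beta = 1 => useful life (phase 2)
beta > 1 => wear-out (phase 3)
Since beta = 1.03, this is wear-out (increasing failure rate)
Phase = 3

3


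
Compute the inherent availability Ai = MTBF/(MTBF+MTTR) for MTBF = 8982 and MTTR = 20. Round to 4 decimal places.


MTBF = 8982
MTTR = 20
MTBF + MTTR = 9002
Ai = 8982 / 9002
Ai = 0.9978

0.9978


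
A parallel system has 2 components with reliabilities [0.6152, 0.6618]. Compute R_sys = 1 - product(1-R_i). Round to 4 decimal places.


Components: [0.6152, 0.6618]
(1 - 0.6152) = 0.3848, running product = 0.3848
(1 - 0.6618) = 0.3382, running product = 0.1301
Product of (1-R_i) = 0.1301
R_sys = 1 - 0.1301 = 0.8699

0.8699


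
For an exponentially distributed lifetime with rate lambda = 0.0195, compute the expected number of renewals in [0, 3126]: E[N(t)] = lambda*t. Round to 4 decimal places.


lambda = 0.0195
t = 3126
E[N(t)] = lambda * t
E[N(t)] = 0.0195 * 3126
E[N(t)] = 60.957

60.957


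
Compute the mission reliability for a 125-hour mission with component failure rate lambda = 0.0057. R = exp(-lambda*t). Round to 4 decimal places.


lambda = 0.0057
mission_time = 125
lambda * t = 0.0057 * 125 = 0.7125
R = exp(-0.7125)
R = 0.4904

0.4904


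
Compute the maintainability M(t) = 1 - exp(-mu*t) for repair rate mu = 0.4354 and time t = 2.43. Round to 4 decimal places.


mu = 0.4354, t = 2.43
mu * t = 0.4354 * 2.43 = 1.058
exp(-1.058) = 0.3471
M(t) = 1 - 0.3471
M(t) = 0.6529

0.6529


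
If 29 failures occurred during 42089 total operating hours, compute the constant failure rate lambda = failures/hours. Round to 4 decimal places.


failures = 29
total_hours = 42089
lambda = 29 / 42089
lambda = 0.0007

0.0007


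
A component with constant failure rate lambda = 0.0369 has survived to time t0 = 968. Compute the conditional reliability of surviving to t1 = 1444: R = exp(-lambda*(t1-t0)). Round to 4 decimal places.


lambda = 0.0369
t0 = 968, t1 = 1444
t1 - t0 = 476
lambda * (t1-t0) = 0.0369 * 476 = 17.5644
R = exp(-17.5644)
R = 0.0

0.0


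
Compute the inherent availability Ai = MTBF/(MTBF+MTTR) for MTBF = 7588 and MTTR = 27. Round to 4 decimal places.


MTBF = 7588
MTTR = 27
MTBF + MTTR = 7615
Ai = 7588 / 7615
Ai = 0.9965

0.9965
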